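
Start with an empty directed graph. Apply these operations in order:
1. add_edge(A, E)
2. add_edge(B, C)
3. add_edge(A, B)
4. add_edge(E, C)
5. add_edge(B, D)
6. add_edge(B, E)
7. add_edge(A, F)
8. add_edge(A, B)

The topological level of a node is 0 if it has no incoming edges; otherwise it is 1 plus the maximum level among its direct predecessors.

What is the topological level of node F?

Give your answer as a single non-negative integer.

Op 1: add_edge(A, E). Edges now: 1
Op 2: add_edge(B, C). Edges now: 2
Op 3: add_edge(A, B). Edges now: 3
Op 4: add_edge(E, C). Edges now: 4
Op 5: add_edge(B, D). Edges now: 5
Op 6: add_edge(B, E). Edges now: 6
Op 7: add_edge(A, F). Edges now: 7
Op 8: add_edge(A, B) (duplicate, no change). Edges now: 7
Compute levels (Kahn BFS):
  sources (in-degree 0): A
  process A: level=0
    A->B: in-degree(B)=0, level(B)=1, enqueue
    A->E: in-degree(E)=1, level(E)>=1
    A->F: in-degree(F)=0, level(F)=1, enqueue
  process B: level=1
    B->C: in-degree(C)=1, level(C)>=2
    B->D: in-degree(D)=0, level(D)=2, enqueue
    B->E: in-degree(E)=0, level(E)=2, enqueue
  process F: level=1
  process D: level=2
  process E: level=2
    E->C: in-degree(C)=0, level(C)=3, enqueue
  process C: level=3
All levels: A:0, B:1, C:3, D:2, E:2, F:1
level(F) = 1

Answer: 1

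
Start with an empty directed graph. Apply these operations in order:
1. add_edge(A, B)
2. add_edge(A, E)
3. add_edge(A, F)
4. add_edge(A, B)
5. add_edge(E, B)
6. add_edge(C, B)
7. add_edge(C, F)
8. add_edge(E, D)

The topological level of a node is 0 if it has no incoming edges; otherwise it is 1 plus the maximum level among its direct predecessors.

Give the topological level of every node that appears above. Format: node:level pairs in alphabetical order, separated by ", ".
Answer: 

Op 1: add_edge(A, B). Edges now: 1
Op 2: add_edge(A, E). Edges now: 2
Op 3: add_edge(A, F). Edges now: 3
Op 4: add_edge(A, B) (duplicate, no change). Edges now: 3
Op 5: add_edge(E, B). Edges now: 4
Op 6: add_edge(C, B). Edges now: 5
Op 7: add_edge(C, F). Edges now: 6
Op 8: add_edge(E, D). Edges now: 7
Compute levels (Kahn BFS):
  sources (in-degree 0): A, C
  process A: level=0
    A->B: in-degree(B)=2, level(B)>=1
    A->E: in-degree(E)=0, level(E)=1, enqueue
    A->F: in-degree(F)=1, level(F)>=1
  process C: level=0
    C->B: in-degree(B)=1, level(B)>=1
    C->F: in-degree(F)=0, level(F)=1, enqueue
  process E: level=1
    E->B: in-degree(B)=0, level(B)=2, enqueue
    E->D: in-degree(D)=0, level(D)=2, enqueue
  process F: level=1
  process B: level=2
  process D: level=2
All levels: A:0, B:2, C:0, D:2, E:1, F:1

Answer: A:0, B:2, C:0, D:2, E:1, F:1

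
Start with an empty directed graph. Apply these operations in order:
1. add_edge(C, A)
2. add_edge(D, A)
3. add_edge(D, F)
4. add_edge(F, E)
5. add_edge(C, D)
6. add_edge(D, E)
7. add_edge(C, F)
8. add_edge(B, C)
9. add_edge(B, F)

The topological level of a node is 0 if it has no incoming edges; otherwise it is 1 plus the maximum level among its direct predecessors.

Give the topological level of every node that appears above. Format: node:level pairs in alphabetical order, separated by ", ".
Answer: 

Answer: A:3, B:0, C:1, D:2, E:4, F:3

Derivation:
Op 1: add_edge(C, A). Edges now: 1
Op 2: add_edge(D, A). Edges now: 2
Op 3: add_edge(D, F). Edges now: 3
Op 4: add_edge(F, E). Edges now: 4
Op 5: add_edge(C, D). Edges now: 5
Op 6: add_edge(D, E). Edges now: 6
Op 7: add_edge(C, F). Edges now: 7
Op 8: add_edge(B, C). Edges now: 8
Op 9: add_edge(B, F). Edges now: 9
Compute levels (Kahn BFS):
  sources (in-degree 0): B
  process B: level=0
    B->C: in-degree(C)=0, level(C)=1, enqueue
    B->F: in-degree(F)=2, level(F)>=1
  process C: level=1
    C->A: in-degree(A)=1, level(A)>=2
    C->D: in-degree(D)=0, level(D)=2, enqueue
    C->F: in-degree(F)=1, level(F)>=2
  process D: level=2
    D->A: in-degree(A)=0, level(A)=3, enqueue
    D->E: in-degree(E)=1, level(E)>=3
    D->F: in-degree(F)=0, level(F)=3, enqueue
  process A: level=3
  process F: level=3
    F->E: in-degree(E)=0, level(E)=4, enqueue
  process E: level=4
All levels: A:3, B:0, C:1, D:2, E:4, F:3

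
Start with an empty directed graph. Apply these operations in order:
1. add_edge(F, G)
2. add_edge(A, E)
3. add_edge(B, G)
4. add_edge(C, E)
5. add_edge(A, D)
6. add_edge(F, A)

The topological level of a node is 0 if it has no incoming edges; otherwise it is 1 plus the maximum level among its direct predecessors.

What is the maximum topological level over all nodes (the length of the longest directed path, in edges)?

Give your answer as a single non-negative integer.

Answer: 2

Derivation:
Op 1: add_edge(F, G). Edges now: 1
Op 2: add_edge(A, E). Edges now: 2
Op 3: add_edge(B, G). Edges now: 3
Op 4: add_edge(C, E). Edges now: 4
Op 5: add_edge(A, D). Edges now: 5
Op 6: add_edge(F, A). Edges now: 6
Compute levels (Kahn BFS):
  sources (in-degree 0): B, C, F
  process B: level=0
    B->G: in-degree(G)=1, level(G)>=1
  process C: level=0
    C->E: in-degree(E)=1, level(E)>=1
  process F: level=0
    F->A: in-degree(A)=0, level(A)=1, enqueue
    F->G: in-degree(G)=0, level(G)=1, enqueue
  process A: level=1
    A->D: in-degree(D)=0, level(D)=2, enqueue
    A->E: in-degree(E)=0, level(E)=2, enqueue
  process G: level=1
  process D: level=2
  process E: level=2
All levels: A:1, B:0, C:0, D:2, E:2, F:0, G:1
max level = 2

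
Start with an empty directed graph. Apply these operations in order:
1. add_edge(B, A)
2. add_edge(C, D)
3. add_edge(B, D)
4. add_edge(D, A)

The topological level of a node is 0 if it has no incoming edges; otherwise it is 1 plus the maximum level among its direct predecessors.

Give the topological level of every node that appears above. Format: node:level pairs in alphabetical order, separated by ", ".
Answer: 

Answer: A:2, B:0, C:0, D:1

Derivation:
Op 1: add_edge(B, A). Edges now: 1
Op 2: add_edge(C, D). Edges now: 2
Op 3: add_edge(B, D). Edges now: 3
Op 4: add_edge(D, A). Edges now: 4
Compute levels (Kahn BFS):
  sources (in-degree 0): B, C
  process B: level=0
    B->A: in-degree(A)=1, level(A)>=1
    B->D: in-degree(D)=1, level(D)>=1
  process C: level=0
    C->D: in-degree(D)=0, level(D)=1, enqueue
  process D: level=1
    D->A: in-degree(A)=0, level(A)=2, enqueue
  process A: level=2
All levels: A:2, B:0, C:0, D:1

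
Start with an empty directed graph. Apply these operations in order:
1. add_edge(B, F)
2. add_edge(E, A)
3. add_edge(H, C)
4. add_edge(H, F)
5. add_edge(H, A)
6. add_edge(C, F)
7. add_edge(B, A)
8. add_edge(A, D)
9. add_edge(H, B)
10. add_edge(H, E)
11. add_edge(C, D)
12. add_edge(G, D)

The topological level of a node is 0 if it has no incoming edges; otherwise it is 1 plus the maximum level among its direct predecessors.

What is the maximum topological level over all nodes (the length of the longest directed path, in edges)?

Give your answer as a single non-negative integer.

Op 1: add_edge(B, F). Edges now: 1
Op 2: add_edge(E, A). Edges now: 2
Op 3: add_edge(H, C). Edges now: 3
Op 4: add_edge(H, F). Edges now: 4
Op 5: add_edge(H, A). Edges now: 5
Op 6: add_edge(C, F). Edges now: 6
Op 7: add_edge(B, A). Edges now: 7
Op 8: add_edge(A, D). Edges now: 8
Op 9: add_edge(H, B). Edges now: 9
Op 10: add_edge(H, E). Edges now: 10
Op 11: add_edge(C, D). Edges now: 11
Op 12: add_edge(G, D). Edges now: 12
Compute levels (Kahn BFS):
  sources (in-degree 0): G, H
  process G: level=0
    G->D: in-degree(D)=2, level(D)>=1
  process H: level=0
    H->A: in-degree(A)=2, level(A)>=1
    H->B: in-degree(B)=0, level(B)=1, enqueue
    H->C: in-degree(C)=0, level(C)=1, enqueue
    H->E: in-degree(E)=0, level(E)=1, enqueue
    H->F: in-degree(F)=2, level(F)>=1
  process B: level=1
    B->A: in-degree(A)=1, level(A)>=2
    B->F: in-degree(F)=1, level(F)>=2
  process C: level=1
    C->D: in-degree(D)=1, level(D)>=2
    C->F: in-degree(F)=0, level(F)=2, enqueue
  process E: level=1
    E->A: in-degree(A)=0, level(A)=2, enqueue
  process F: level=2
  process A: level=2
    A->D: in-degree(D)=0, level(D)=3, enqueue
  process D: level=3
All levels: A:2, B:1, C:1, D:3, E:1, F:2, G:0, H:0
max level = 3

Answer: 3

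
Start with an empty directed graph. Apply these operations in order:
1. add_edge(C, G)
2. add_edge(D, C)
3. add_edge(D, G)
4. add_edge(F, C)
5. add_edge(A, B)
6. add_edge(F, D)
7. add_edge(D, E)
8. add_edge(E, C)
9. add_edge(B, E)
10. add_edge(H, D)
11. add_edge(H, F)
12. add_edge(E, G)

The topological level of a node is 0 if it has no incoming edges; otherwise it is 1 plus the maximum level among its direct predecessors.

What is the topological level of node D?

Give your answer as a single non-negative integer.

Op 1: add_edge(C, G). Edges now: 1
Op 2: add_edge(D, C). Edges now: 2
Op 3: add_edge(D, G). Edges now: 3
Op 4: add_edge(F, C). Edges now: 4
Op 5: add_edge(A, B). Edges now: 5
Op 6: add_edge(F, D). Edges now: 6
Op 7: add_edge(D, E). Edges now: 7
Op 8: add_edge(E, C). Edges now: 8
Op 9: add_edge(B, E). Edges now: 9
Op 10: add_edge(H, D). Edges now: 10
Op 11: add_edge(H, F). Edges now: 11
Op 12: add_edge(E, G). Edges now: 12
Compute levels (Kahn BFS):
  sources (in-degree 0): A, H
  process A: level=0
    A->B: in-degree(B)=0, level(B)=1, enqueue
  process H: level=0
    H->D: in-degree(D)=1, level(D)>=1
    H->F: in-degree(F)=0, level(F)=1, enqueue
  process B: level=1
    B->E: in-degree(E)=1, level(E)>=2
  process F: level=1
    F->C: in-degree(C)=2, level(C)>=2
    F->D: in-degree(D)=0, level(D)=2, enqueue
  process D: level=2
    D->C: in-degree(C)=1, level(C)>=3
    D->E: in-degree(E)=0, level(E)=3, enqueue
    D->G: in-degree(G)=2, level(G)>=3
  process E: level=3
    E->C: in-degree(C)=0, level(C)=4, enqueue
    E->G: in-degree(G)=1, level(G)>=4
  process C: level=4
    C->G: in-degree(G)=0, level(G)=5, enqueue
  process G: level=5
All levels: A:0, B:1, C:4, D:2, E:3, F:1, G:5, H:0
level(D) = 2

Answer: 2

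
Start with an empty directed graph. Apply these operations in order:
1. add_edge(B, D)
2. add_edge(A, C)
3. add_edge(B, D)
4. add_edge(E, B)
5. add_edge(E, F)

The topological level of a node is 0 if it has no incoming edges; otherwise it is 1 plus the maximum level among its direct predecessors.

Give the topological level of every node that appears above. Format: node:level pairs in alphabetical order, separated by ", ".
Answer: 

Op 1: add_edge(B, D). Edges now: 1
Op 2: add_edge(A, C). Edges now: 2
Op 3: add_edge(B, D) (duplicate, no change). Edges now: 2
Op 4: add_edge(E, B). Edges now: 3
Op 5: add_edge(E, F). Edges now: 4
Compute levels (Kahn BFS):
  sources (in-degree 0): A, E
  process A: level=0
    A->C: in-degree(C)=0, level(C)=1, enqueue
  process E: level=0
    E->B: in-degree(B)=0, level(B)=1, enqueue
    E->F: in-degree(F)=0, level(F)=1, enqueue
  process C: level=1
  process B: level=1
    B->D: in-degree(D)=0, level(D)=2, enqueue
  process F: level=1
  process D: level=2
All levels: A:0, B:1, C:1, D:2, E:0, F:1

Answer: A:0, B:1, C:1, D:2, E:0, F:1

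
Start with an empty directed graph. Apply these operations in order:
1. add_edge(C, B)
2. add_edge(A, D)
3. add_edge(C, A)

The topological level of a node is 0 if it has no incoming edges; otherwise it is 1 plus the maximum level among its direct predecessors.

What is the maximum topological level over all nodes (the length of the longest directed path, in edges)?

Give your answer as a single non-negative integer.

Answer: 2

Derivation:
Op 1: add_edge(C, B). Edges now: 1
Op 2: add_edge(A, D). Edges now: 2
Op 3: add_edge(C, A). Edges now: 3
Compute levels (Kahn BFS):
  sources (in-degree 0): C
  process C: level=0
    C->A: in-degree(A)=0, level(A)=1, enqueue
    C->B: in-degree(B)=0, level(B)=1, enqueue
  process A: level=1
    A->D: in-degree(D)=0, level(D)=2, enqueue
  process B: level=1
  process D: level=2
All levels: A:1, B:1, C:0, D:2
max level = 2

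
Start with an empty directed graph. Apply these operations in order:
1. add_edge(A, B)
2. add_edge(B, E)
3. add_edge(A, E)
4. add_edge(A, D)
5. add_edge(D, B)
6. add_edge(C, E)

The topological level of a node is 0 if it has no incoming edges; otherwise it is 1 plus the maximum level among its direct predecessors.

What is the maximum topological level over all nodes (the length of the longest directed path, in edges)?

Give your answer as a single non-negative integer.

Answer: 3

Derivation:
Op 1: add_edge(A, B). Edges now: 1
Op 2: add_edge(B, E). Edges now: 2
Op 3: add_edge(A, E). Edges now: 3
Op 4: add_edge(A, D). Edges now: 4
Op 5: add_edge(D, B). Edges now: 5
Op 6: add_edge(C, E). Edges now: 6
Compute levels (Kahn BFS):
  sources (in-degree 0): A, C
  process A: level=0
    A->B: in-degree(B)=1, level(B)>=1
    A->D: in-degree(D)=0, level(D)=1, enqueue
    A->E: in-degree(E)=2, level(E)>=1
  process C: level=0
    C->E: in-degree(E)=1, level(E)>=1
  process D: level=1
    D->B: in-degree(B)=0, level(B)=2, enqueue
  process B: level=2
    B->E: in-degree(E)=0, level(E)=3, enqueue
  process E: level=3
All levels: A:0, B:2, C:0, D:1, E:3
max level = 3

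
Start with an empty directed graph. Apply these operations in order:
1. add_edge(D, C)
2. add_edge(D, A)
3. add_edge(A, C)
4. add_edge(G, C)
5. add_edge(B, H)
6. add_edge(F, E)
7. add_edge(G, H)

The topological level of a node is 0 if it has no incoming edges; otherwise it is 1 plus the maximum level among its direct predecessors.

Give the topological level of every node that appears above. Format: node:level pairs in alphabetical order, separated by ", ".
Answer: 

Answer: A:1, B:0, C:2, D:0, E:1, F:0, G:0, H:1

Derivation:
Op 1: add_edge(D, C). Edges now: 1
Op 2: add_edge(D, A). Edges now: 2
Op 3: add_edge(A, C). Edges now: 3
Op 4: add_edge(G, C). Edges now: 4
Op 5: add_edge(B, H). Edges now: 5
Op 6: add_edge(F, E). Edges now: 6
Op 7: add_edge(G, H). Edges now: 7
Compute levels (Kahn BFS):
  sources (in-degree 0): B, D, F, G
  process B: level=0
    B->H: in-degree(H)=1, level(H)>=1
  process D: level=0
    D->A: in-degree(A)=0, level(A)=1, enqueue
    D->C: in-degree(C)=2, level(C)>=1
  process F: level=0
    F->E: in-degree(E)=0, level(E)=1, enqueue
  process G: level=0
    G->C: in-degree(C)=1, level(C)>=1
    G->H: in-degree(H)=0, level(H)=1, enqueue
  process A: level=1
    A->C: in-degree(C)=0, level(C)=2, enqueue
  process E: level=1
  process H: level=1
  process C: level=2
All levels: A:1, B:0, C:2, D:0, E:1, F:0, G:0, H:1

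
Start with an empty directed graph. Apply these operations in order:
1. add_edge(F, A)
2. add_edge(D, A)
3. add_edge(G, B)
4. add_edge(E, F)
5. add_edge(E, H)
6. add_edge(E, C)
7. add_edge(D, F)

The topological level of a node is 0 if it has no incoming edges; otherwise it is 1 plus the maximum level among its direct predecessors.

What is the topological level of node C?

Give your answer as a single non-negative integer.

Answer: 1

Derivation:
Op 1: add_edge(F, A). Edges now: 1
Op 2: add_edge(D, A). Edges now: 2
Op 3: add_edge(G, B). Edges now: 3
Op 4: add_edge(E, F). Edges now: 4
Op 5: add_edge(E, H). Edges now: 5
Op 6: add_edge(E, C). Edges now: 6
Op 7: add_edge(D, F). Edges now: 7
Compute levels (Kahn BFS):
  sources (in-degree 0): D, E, G
  process D: level=0
    D->A: in-degree(A)=1, level(A)>=1
    D->F: in-degree(F)=1, level(F)>=1
  process E: level=0
    E->C: in-degree(C)=0, level(C)=1, enqueue
    E->F: in-degree(F)=0, level(F)=1, enqueue
    E->H: in-degree(H)=0, level(H)=1, enqueue
  process G: level=0
    G->B: in-degree(B)=0, level(B)=1, enqueue
  process C: level=1
  process F: level=1
    F->A: in-degree(A)=0, level(A)=2, enqueue
  process H: level=1
  process B: level=1
  process A: level=2
All levels: A:2, B:1, C:1, D:0, E:0, F:1, G:0, H:1
level(C) = 1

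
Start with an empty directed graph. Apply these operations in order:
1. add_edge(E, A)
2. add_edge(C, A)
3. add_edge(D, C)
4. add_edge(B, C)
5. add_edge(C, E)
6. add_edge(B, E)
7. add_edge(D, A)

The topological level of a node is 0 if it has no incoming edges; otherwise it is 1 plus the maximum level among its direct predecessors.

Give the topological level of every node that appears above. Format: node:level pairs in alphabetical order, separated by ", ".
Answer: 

Answer: A:3, B:0, C:1, D:0, E:2

Derivation:
Op 1: add_edge(E, A). Edges now: 1
Op 2: add_edge(C, A). Edges now: 2
Op 3: add_edge(D, C). Edges now: 3
Op 4: add_edge(B, C). Edges now: 4
Op 5: add_edge(C, E). Edges now: 5
Op 6: add_edge(B, E). Edges now: 6
Op 7: add_edge(D, A). Edges now: 7
Compute levels (Kahn BFS):
  sources (in-degree 0): B, D
  process B: level=0
    B->C: in-degree(C)=1, level(C)>=1
    B->E: in-degree(E)=1, level(E)>=1
  process D: level=0
    D->A: in-degree(A)=2, level(A)>=1
    D->C: in-degree(C)=0, level(C)=1, enqueue
  process C: level=1
    C->A: in-degree(A)=1, level(A)>=2
    C->E: in-degree(E)=0, level(E)=2, enqueue
  process E: level=2
    E->A: in-degree(A)=0, level(A)=3, enqueue
  process A: level=3
All levels: A:3, B:0, C:1, D:0, E:2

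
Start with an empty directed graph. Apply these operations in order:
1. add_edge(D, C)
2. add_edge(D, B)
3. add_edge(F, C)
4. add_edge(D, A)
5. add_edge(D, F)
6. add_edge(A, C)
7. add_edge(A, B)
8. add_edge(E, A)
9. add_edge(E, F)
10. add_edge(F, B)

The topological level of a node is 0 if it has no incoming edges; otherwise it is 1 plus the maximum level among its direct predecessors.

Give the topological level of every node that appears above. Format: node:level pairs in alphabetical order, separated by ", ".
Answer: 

Op 1: add_edge(D, C). Edges now: 1
Op 2: add_edge(D, B). Edges now: 2
Op 3: add_edge(F, C). Edges now: 3
Op 4: add_edge(D, A). Edges now: 4
Op 5: add_edge(D, F). Edges now: 5
Op 6: add_edge(A, C). Edges now: 6
Op 7: add_edge(A, B). Edges now: 7
Op 8: add_edge(E, A). Edges now: 8
Op 9: add_edge(E, F). Edges now: 9
Op 10: add_edge(F, B). Edges now: 10
Compute levels (Kahn BFS):
  sources (in-degree 0): D, E
  process D: level=0
    D->A: in-degree(A)=1, level(A)>=1
    D->B: in-degree(B)=2, level(B)>=1
    D->C: in-degree(C)=2, level(C)>=1
    D->F: in-degree(F)=1, level(F)>=1
  process E: level=0
    E->A: in-degree(A)=0, level(A)=1, enqueue
    E->F: in-degree(F)=0, level(F)=1, enqueue
  process A: level=1
    A->B: in-degree(B)=1, level(B)>=2
    A->C: in-degree(C)=1, level(C)>=2
  process F: level=1
    F->B: in-degree(B)=0, level(B)=2, enqueue
    F->C: in-degree(C)=0, level(C)=2, enqueue
  process B: level=2
  process C: level=2
All levels: A:1, B:2, C:2, D:0, E:0, F:1

Answer: A:1, B:2, C:2, D:0, E:0, F:1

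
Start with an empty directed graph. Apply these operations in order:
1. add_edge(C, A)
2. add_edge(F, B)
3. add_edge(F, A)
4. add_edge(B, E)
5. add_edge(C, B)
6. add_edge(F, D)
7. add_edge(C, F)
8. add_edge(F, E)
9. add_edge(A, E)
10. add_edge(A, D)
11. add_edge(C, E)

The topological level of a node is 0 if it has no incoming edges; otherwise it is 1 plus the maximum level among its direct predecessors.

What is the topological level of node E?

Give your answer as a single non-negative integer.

Answer: 3

Derivation:
Op 1: add_edge(C, A). Edges now: 1
Op 2: add_edge(F, B). Edges now: 2
Op 3: add_edge(F, A). Edges now: 3
Op 4: add_edge(B, E). Edges now: 4
Op 5: add_edge(C, B). Edges now: 5
Op 6: add_edge(F, D). Edges now: 6
Op 7: add_edge(C, F). Edges now: 7
Op 8: add_edge(F, E). Edges now: 8
Op 9: add_edge(A, E). Edges now: 9
Op 10: add_edge(A, D). Edges now: 10
Op 11: add_edge(C, E). Edges now: 11
Compute levels (Kahn BFS):
  sources (in-degree 0): C
  process C: level=0
    C->A: in-degree(A)=1, level(A)>=1
    C->B: in-degree(B)=1, level(B)>=1
    C->E: in-degree(E)=3, level(E)>=1
    C->F: in-degree(F)=0, level(F)=1, enqueue
  process F: level=1
    F->A: in-degree(A)=0, level(A)=2, enqueue
    F->B: in-degree(B)=0, level(B)=2, enqueue
    F->D: in-degree(D)=1, level(D)>=2
    F->E: in-degree(E)=2, level(E)>=2
  process A: level=2
    A->D: in-degree(D)=0, level(D)=3, enqueue
    A->E: in-degree(E)=1, level(E)>=3
  process B: level=2
    B->E: in-degree(E)=0, level(E)=3, enqueue
  process D: level=3
  process E: level=3
All levels: A:2, B:2, C:0, D:3, E:3, F:1
level(E) = 3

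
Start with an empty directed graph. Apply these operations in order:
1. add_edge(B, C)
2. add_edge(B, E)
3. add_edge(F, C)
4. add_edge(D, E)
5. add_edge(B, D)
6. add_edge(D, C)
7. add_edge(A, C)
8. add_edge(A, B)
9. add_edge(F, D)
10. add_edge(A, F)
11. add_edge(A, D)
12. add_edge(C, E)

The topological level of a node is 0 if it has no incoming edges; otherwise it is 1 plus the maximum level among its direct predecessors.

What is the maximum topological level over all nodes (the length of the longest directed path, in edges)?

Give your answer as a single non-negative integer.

Answer: 4

Derivation:
Op 1: add_edge(B, C). Edges now: 1
Op 2: add_edge(B, E). Edges now: 2
Op 3: add_edge(F, C). Edges now: 3
Op 4: add_edge(D, E). Edges now: 4
Op 5: add_edge(B, D). Edges now: 5
Op 6: add_edge(D, C). Edges now: 6
Op 7: add_edge(A, C). Edges now: 7
Op 8: add_edge(A, B). Edges now: 8
Op 9: add_edge(F, D). Edges now: 9
Op 10: add_edge(A, F). Edges now: 10
Op 11: add_edge(A, D). Edges now: 11
Op 12: add_edge(C, E). Edges now: 12
Compute levels (Kahn BFS):
  sources (in-degree 0): A
  process A: level=0
    A->B: in-degree(B)=0, level(B)=1, enqueue
    A->C: in-degree(C)=3, level(C)>=1
    A->D: in-degree(D)=2, level(D)>=1
    A->F: in-degree(F)=0, level(F)=1, enqueue
  process B: level=1
    B->C: in-degree(C)=2, level(C)>=2
    B->D: in-degree(D)=1, level(D)>=2
    B->E: in-degree(E)=2, level(E)>=2
  process F: level=1
    F->C: in-degree(C)=1, level(C)>=2
    F->D: in-degree(D)=0, level(D)=2, enqueue
  process D: level=2
    D->C: in-degree(C)=0, level(C)=3, enqueue
    D->E: in-degree(E)=1, level(E)>=3
  process C: level=3
    C->E: in-degree(E)=0, level(E)=4, enqueue
  process E: level=4
All levels: A:0, B:1, C:3, D:2, E:4, F:1
max level = 4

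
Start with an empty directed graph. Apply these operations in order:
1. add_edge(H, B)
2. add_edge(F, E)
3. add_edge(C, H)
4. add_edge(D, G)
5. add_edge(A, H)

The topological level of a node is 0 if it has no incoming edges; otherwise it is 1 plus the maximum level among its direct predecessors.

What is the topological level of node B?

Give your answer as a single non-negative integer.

Answer: 2

Derivation:
Op 1: add_edge(H, B). Edges now: 1
Op 2: add_edge(F, E). Edges now: 2
Op 3: add_edge(C, H). Edges now: 3
Op 4: add_edge(D, G). Edges now: 4
Op 5: add_edge(A, H). Edges now: 5
Compute levels (Kahn BFS):
  sources (in-degree 0): A, C, D, F
  process A: level=0
    A->H: in-degree(H)=1, level(H)>=1
  process C: level=0
    C->H: in-degree(H)=0, level(H)=1, enqueue
  process D: level=0
    D->G: in-degree(G)=0, level(G)=1, enqueue
  process F: level=0
    F->E: in-degree(E)=0, level(E)=1, enqueue
  process H: level=1
    H->B: in-degree(B)=0, level(B)=2, enqueue
  process G: level=1
  process E: level=1
  process B: level=2
All levels: A:0, B:2, C:0, D:0, E:1, F:0, G:1, H:1
level(B) = 2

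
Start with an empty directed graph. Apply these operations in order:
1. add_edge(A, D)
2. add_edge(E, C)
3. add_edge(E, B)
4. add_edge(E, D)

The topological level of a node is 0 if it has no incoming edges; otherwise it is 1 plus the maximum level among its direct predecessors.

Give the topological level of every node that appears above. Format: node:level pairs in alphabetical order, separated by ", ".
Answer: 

Answer: A:0, B:1, C:1, D:1, E:0

Derivation:
Op 1: add_edge(A, D). Edges now: 1
Op 2: add_edge(E, C). Edges now: 2
Op 3: add_edge(E, B). Edges now: 3
Op 4: add_edge(E, D). Edges now: 4
Compute levels (Kahn BFS):
  sources (in-degree 0): A, E
  process A: level=0
    A->D: in-degree(D)=1, level(D)>=1
  process E: level=0
    E->B: in-degree(B)=0, level(B)=1, enqueue
    E->C: in-degree(C)=0, level(C)=1, enqueue
    E->D: in-degree(D)=0, level(D)=1, enqueue
  process B: level=1
  process C: level=1
  process D: level=1
All levels: A:0, B:1, C:1, D:1, E:0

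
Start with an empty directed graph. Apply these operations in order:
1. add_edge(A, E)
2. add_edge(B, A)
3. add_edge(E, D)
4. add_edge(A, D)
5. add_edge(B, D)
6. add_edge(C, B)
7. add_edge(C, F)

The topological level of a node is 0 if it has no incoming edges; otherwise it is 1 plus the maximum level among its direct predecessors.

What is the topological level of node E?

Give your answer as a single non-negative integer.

Op 1: add_edge(A, E). Edges now: 1
Op 2: add_edge(B, A). Edges now: 2
Op 3: add_edge(E, D). Edges now: 3
Op 4: add_edge(A, D). Edges now: 4
Op 5: add_edge(B, D). Edges now: 5
Op 6: add_edge(C, B). Edges now: 6
Op 7: add_edge(C, F). Edges now: 7
Compute levels (Kahn BFS):
  sources (in-degree 0): C
  process C: level=0
    C->B: in-degree(B)=0, level(B)=1, enqueue
    C->F: in-degree(F)=0, level(F)=1, enqueue
  process B: level=1
    B->A: in-degree(A)=0, level(A)=2, enqueue
    B->D: in-degree(D)=2, level(D)>=2
  process F: level=1
  process A: level=2
    A->D: in-degree(D)=1, level(D)>=3
    A->E: in-degree(E)=0, level(E)=3, enqueue
  process E: level=3
    E->D: in-degree(D)=0, level(D)=4, enqueue
  process D: level=4
All levels: A:2, B:1, C:0, D:4, E:3, F:1
level(E) = 3

Answer: 3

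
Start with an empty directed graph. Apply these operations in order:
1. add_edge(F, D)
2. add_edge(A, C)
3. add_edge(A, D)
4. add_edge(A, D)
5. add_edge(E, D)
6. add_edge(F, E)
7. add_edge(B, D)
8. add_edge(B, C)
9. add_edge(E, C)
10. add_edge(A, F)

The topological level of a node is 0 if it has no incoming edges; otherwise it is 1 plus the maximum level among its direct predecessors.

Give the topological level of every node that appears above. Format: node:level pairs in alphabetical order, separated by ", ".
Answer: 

Answer: A:0, B:0, C:3, D:3, E:2, F:1

Derivation:
Op 1: add_edge(F, D). Edges now: 1
Op 2: add_edge(A, C). Edges now: 2
Op 3: add_edge(A, D). Edges now: 3
Op 4: add_edge(A, D) (duplicate, no change). Edges now: 3
Op 5: add_edge(E, D). Edges now: 4
Op 6: add_edge(F, E). Edges now: 5
Op 7: add_edge(B, D). Edges now: 6
Op 8: add_edge(B, C). Edges now: 7
Op 9: add_edge(E, C). Edges now: 8
Op 10: add_edge(A, F). Edges now: 9
Compute levels (Kahn BFS):
  sources (in-degree 0): A, B
  process A: level=0
    A->C: in-degree(C)=2, level(C)>=1
    A->D: in-degree(D)=3, level(D)>=1
    A->F: in-degree(F)=0, level(F)=1, enqueue
  process B: level=0
    B->C: in-degree(C)=1, level(C)>=1
    B->D: in-degree(D)=2, level(D)>=1
  process F: level=1
    F->D: in-degree(D)=1, level(D)>=2
    F->E: in-degree(E)=0, level(E)=2, enqueue
  process E: level=2
    E->C: in-degree(C)=0, level(C)=3, enqueue
    E->D: in-degree(D)=0, level(D)=3, enqueue
  process C: level=3
  process D: level=3
All levels: A:0, B:0, C:3, D:3, E:2, F:1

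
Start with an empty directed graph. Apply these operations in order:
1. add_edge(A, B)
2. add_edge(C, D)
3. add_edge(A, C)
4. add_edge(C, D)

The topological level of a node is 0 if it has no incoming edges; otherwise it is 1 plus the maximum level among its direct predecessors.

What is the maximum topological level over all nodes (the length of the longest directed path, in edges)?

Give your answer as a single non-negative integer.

Answer: 2

Derivation:
Op 1: add_edge(A, B). Edges now: 1
Op 2: add_edge(C, D). Edges now: 2
Op 3: add_edge(A, C). Edges now: 3
Op 4: add_edge(C, D) (duplicate, no change). Edges now: 3
Compute levels (Kahn BFS):
  sources (in-degree 0): A
  process A: level=0
    A->B: in-degree(B)=0, level(B)=1, enqueue
    A->C: in-degree(C)=0, level(C)=1, enqueue
  process B: level=1
  process C: level=1
    C->D: in-degree(D)=0, level(D)=2, enqueue
  process D: level=2
All levels: A:0, B:1, C:1, D:2
max level = 2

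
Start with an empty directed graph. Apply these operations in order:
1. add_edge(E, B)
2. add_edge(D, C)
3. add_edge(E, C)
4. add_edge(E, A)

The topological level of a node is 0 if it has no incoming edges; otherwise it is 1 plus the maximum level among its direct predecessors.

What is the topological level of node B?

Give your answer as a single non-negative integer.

Answer: 1

Derivation:
Op 1: add_edge(E, B). Edges now: 1
Op 2: add_edge(D, C). Edges now: 2
Op 3: add_edge(E, C). Edges now: 3
Op 4: add_edge(E, A). Edges now: 4
Compute levels (Kahn BFS):
  sources (in-degree 0): D, E
  process D: level=0
    D->C: in-degree(C)=1, level(C)>=1
  process E: level=0
    E->A: in-degree(A)=0, level(A)=1, enqueue
    E->B: in-degree(B)=0, level(B)=1, enqueue
    E->C: in-degree(C)=0, level(C)=1, enqueue
  process A: level=1
  process B: level=1
  process C: level=1
All levels: A:1, B:1, C:1, D:0, E:0
level(B) = 1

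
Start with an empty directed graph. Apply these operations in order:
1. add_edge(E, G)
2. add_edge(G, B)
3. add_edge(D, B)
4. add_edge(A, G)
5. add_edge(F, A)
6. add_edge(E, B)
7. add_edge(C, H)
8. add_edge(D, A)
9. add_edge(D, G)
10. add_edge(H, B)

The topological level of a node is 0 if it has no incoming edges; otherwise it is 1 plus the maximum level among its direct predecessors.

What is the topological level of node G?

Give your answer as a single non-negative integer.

Answer: 2

Derivation:
Op 1: add_edge(E, G). Edges now: 1
Op 2: add_edge(G, B). Edges now: 2
Op 3: add_edge(D, B). Edges now: 3
Op 4: add_edge(A, G). Edges now: 4
Op 5: add_edge(F, A). Edges now: 5
Op 6: add_edge(E, B). Edges now: 6
Op 7: add_edge(C, H). Edges now: 7
Op 8: add_edge(D, A). Edges now: 8
Op 9: add_edge(D, G). Edges now: 9
Op 10: add_edge(H, B). Edges now: 10
Compute levels (Kahn BFS):
  sources (in-degree 0): C, D, E, F
  process C: level=0
    C->H: in-degree(H)=0, level(H)=1, enqueue
  process D: level=0
    D->A: in-degree(A)=1, level(A)>=1
    D->B: in-degree(B)=3, level(B)>=1
    D->G: in-degree(G)=2, level(G)>=1
  process E: level=0
    E->B: in-degree(B)=2, level(B)>=1
    E->G: in-degree(G)=1, level(G)>=1
  process F: level=0
    F->A: in-degree(A)=0, level(A)=1, enqueue
  process H: level=1
    H->B: in-degree(B)=1, level(B)>=2
  process A: level=1
    A->G: in-degree(G)=0, level(G)=2, enqueue
  process G: level=2
    G->B: in-degree(B)=0, level(B)=3, enqueue
  process B: level=3
All levels: A:1, B:3, C:0, D:0, E:0, F:0, G:2, H:1
level(G) = 2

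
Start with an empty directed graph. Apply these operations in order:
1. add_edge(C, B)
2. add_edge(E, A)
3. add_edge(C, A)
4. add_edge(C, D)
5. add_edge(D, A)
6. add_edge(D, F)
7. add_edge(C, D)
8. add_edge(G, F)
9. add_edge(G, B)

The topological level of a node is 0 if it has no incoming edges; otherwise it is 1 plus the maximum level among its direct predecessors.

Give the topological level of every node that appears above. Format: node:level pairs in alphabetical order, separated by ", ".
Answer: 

Answer: A:2, B:1, C:0, D:1, E:0, F:2, G:0

Derivation:
Op 1: add_edge(C, B). Edges now: 1
Op 2: add_edge(E, A). Edges now: 2
Op 3: add_edge(C, A). Edges now: 3
Op 4: add_edge(C, D). Edges now: 4
Op 5: add_edge(D, A). Edges now: 5
Op 6: add_edge(D, F). Edges now: 6
Op 7: add_edge(C, D) (duplicate, no change). Edges now: 6
Op 8: add_edge(G, F). Edges now: 7
Op 9: add_edge(G, B). Edges now: 8
Compute levels (Kahn BFS):
  sources (in-degree 0): C, E, G
  process C: level=0
    C->A: in-degree(A)=2, level(A)>=1
    C->B: in-degree(B)=1, level(B)>=1
    C->D: in-degree(D)=0, level(D)=1, enqueue
  process E: level=0
    E->A: in-degree(A)=1, level(A)>=1
  process G: level=0
    G->B: in-degree(B)=0, level(B)=1, enqueue
    G->F: in-degree(F)=1, level(F)>=1
  process D: level=1
    D->A: in-degree(A)=0, level(A)=2, enqueue
    D->F: in-degree(F)=0, level(F)=2, enqueue
  process B: level=1
  process A: level=2
  process F: level=2
All levels: A:2, B:1, C:0, D:1, E:0, F:2, G:0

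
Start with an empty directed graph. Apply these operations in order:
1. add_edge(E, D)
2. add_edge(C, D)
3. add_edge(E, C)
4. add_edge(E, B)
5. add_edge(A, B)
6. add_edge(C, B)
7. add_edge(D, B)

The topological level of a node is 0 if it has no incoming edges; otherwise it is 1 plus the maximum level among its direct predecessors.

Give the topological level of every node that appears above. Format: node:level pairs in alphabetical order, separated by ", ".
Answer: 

Op 1: add_edge(E, D). Edges now: 1
Op 2: add_edge(C, D). Edges now: 2
Op 3: add_edge(E, C). Edges now: 3
Op 4: add_edge(E, B). Edges now: 4
Op 5: add_edge(A, B). Edges now: 5
Op 6: add_edge(C, B). Edges now: 6
Op 7: add_edge(D, B). Edges now: 7
Compute levels (Kahn BFS):
  sources (in-degree 0): A, E
  process A: level=0
    A->B: in-degree(B)=3, level(B)>=1
  process E: level=0
    E->B: in-degree(B)=2, level(B)>=1
    E->C: in-degree(C)=0, level(C)=1, enqueue
    E->D: in-degree(D)=1, level(D)>=1
  process C: level=1
    C->B: in-degree(B)=1, level(B)>=2
    C->D: in-degree(D)=0, level(D)=2, enqueue
  process D: level=2
    D->B: in-degree(B)=0, level(B)=3, enqueue
  process B: level=3
All levels: A:0, B:3, C:1, D:2, E:0

Answer: A:0, B:3, C:1, D:2, E:0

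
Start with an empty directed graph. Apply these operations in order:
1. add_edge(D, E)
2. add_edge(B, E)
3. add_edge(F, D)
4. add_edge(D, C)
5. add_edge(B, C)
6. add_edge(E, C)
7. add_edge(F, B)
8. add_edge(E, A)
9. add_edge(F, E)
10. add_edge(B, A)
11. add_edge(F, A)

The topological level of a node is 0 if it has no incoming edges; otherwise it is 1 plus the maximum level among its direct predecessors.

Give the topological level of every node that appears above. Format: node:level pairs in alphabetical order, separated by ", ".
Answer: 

Answer: A:3, B:1, C:3, D:1, E:2, F:0

Derivation:
Op 1: add_edge(D, E). Edges now: 1
Op 2: add_edge(B, E). Edges now: 2
Op 3: add_edge(F, D). Edges now: 3
Op 4: add_edge(D, C). Edges now: 4
Op 5: add_edge(B, C). Edges now: 5
Op 6: add_edge(E, C). Edges now: 6
Op 7: add_edge(F, B). Edges now: 7
Op 8: add_edge(E, A). Edges now: 8
Op 9: add_edge(F, E). Edges now: 9
Op 10: add_edge(B, A). Edges now: 10
Op 11: add_edge(F, A). Edges now: 11
Compute levels (Kahn BFS):
  sources (in-degree 0): F
  process F: level=0
    F->A: in-degree(A)=2, level(A)>=1
    F->B: in-degree(B)=0, level(B)=1, enqueue
    F->D: in-degree(D)=0, level(D)=1, enqueue
    F->E: in-degree(E)=2, level(E)>=1
  process B: level=1
    B->A: in-degree(A)=1, level(A)>=2
    B->C: in-degree(C)=2, level(C)>=2
    B->E: in-degree(E)=1, level(E)>=2
  process D: level=1
    D->C: in-degree(C)=1, level(C)>=2
    D->E: in-degree(E)=0, level(E)=2, enqueue
  process E: level=2
    E->A: in-degree(A)=0, level(A)=3, enqueue
    E->C: in-degree(C)=0, level(C)=3, enqueue
  process A: level=3
  process C: level=3
All levels: A:3, B:1, C:3, D:1, E:2, F:0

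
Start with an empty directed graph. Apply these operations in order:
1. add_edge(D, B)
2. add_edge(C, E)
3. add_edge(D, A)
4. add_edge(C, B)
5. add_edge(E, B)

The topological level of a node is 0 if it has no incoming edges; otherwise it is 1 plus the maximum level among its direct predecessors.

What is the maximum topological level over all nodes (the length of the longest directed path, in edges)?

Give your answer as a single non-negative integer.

Op 1: add_edge(D, B). Edges now: 1
Op 2: add_edge(C, E). Edges now: 2
Op 3: add_edge(D, A). Edges now: 3
Op 4: add_edge(C, B). Edges now: 4
Op 5: add_edge(E, B). Edges now: 5
Compute levels (Kahn BFS):
  sources (in-degree 0): C, D
  process C: level=0
    C->B: in-degree(B)=2, level(B)>=1
    C->E: in-degree(E)=0, level(E)=1, enqueue
  process D: level=0
    D->A: in-degree(A)=0, level(A)=1, enqueue
    D->B: in-degree(B)=1, level(B)>=1
  process E: level=1
    E->B: in-degree(B)=0, level(B)=2, enqueue
  process A: level=1
  process B: level=2
All levels: A:1, B:2, C:0, D:0, E:1
max level = 2

Answer: 2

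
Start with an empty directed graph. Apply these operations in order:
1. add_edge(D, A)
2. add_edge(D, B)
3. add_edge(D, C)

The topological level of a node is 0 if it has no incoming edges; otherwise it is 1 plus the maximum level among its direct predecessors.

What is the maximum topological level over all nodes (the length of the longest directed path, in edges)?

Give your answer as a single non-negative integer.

Answer: 1

Derivation:
Op 1: add_edge(D, A). Edges now: 1
Op 2: add_edge(D, B). Edges now: 2
Op 3: add_edge(D, C). Edges now: 3
Compute levels (Kahn BFS):
  sources (in-degree 0): D
  process D: level=0
    D->A: in-degree(A)=0, level(A)=1, enqueue
    D->B: in-degree(B)=0, level(B)=1, enqueue
    D->C: in-degree(C)=0, level(C)=1, enqueue
  process A: level=1
  process B: level=1
  process C: level=1
All levels: A:1, B:1, C:1, D:0
max level = 1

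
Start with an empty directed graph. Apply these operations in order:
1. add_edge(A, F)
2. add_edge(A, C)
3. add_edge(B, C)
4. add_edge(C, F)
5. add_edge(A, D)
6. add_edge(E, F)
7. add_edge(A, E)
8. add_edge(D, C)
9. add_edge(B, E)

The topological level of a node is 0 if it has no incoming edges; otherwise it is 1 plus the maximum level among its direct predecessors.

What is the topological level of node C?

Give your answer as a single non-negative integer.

Answer: 2

Derivation:
Op 1: add_edge(A, F). Edges now: 1
Op 2: add_edge(A, C). Edges now: 2
Op 3: add_edge(B, C). Edges now: 3
Op 4: add_edge(C, F). Edges now: 4
Op 5: add_edge(A, D). Edges now: 5
Op 6: add_edge(E, F). Edges now: 6
Op 7: add_edge(A, E). Edges now: 7
Op 8: add_edge(D, C). Edges now: 8
Op 9: add_edge(B, E). Edges now: 9
Compute levels (Kahn BFS):
  sources (in-degree 0): A, B
  process A: level=0
    A->C: in-degree(C)=2, level(C)>=1
    A->D: in-degree(D)=0, level(D)=1, enqueue
    A->E: in-degree(E)=1, level(E)>=1
    A->F: in-degree(F)=2, level(F)>=1
  process B: level=0
    B->C: in-degree(C)=1, level(C)>=1
    B->E: in-degree(E)=0, level(E)=1, enqueue
  process D: level=1
    D->C: in-degree(C)=0, level(C)=2, enqueue
  process E: level=1
    E->F: in-degree(F)=1, level(F)>=2
  process C: level=2
    C->F: in-degree(F)=0, level(F)=3, enqueue
  process F: level=3
All levels: A:0, B:0, C:2, D:1, E:1, F:3
level(C) = 2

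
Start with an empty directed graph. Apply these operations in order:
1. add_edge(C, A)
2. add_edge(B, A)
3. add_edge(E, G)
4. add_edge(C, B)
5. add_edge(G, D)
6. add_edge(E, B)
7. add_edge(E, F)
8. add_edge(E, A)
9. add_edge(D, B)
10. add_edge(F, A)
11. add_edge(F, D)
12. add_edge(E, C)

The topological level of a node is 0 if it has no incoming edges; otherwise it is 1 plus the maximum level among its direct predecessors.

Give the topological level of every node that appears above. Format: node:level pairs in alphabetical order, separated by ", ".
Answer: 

Op 1: add_edge(C, A). Edges now: 1
Op 2: add_edge(B, A). Edges now: 2
Op 3: add_edge(E, G). Edges now: 3
Op 4: add_edge(C, B). Edges now: 4
Op 5: add_edge(G, D). Edges now: 5
Op 6: add_edge(E, B). Edges now: 6
Op 7: add_edge(E, F). Edges now: 7
Op 8: add_edge(E, A). Edges now: 8
Op 9: add_edge(D, B). Edges now: 9
Op 10: add_edge(F, A). Edges now: 10
Op 11: add_edge(F, D). Edges now: 11
Op 12: add_edge(E, C). Edges now: 12
Compute levels (Kahn BFS):
  sources (in-degree 0): E
  process E: level=0
    E->A: in-degree(A)=3, level(A)>=1
    E->B: in-degree(B)=2, level(B)>=1
    E->C: in-degree(C)=0, level(C)=1, enqueue
    E->F: in-degree(F)=0, level(F)=1, enqueue
    E->G: in-degree(G)=0, level(G)=1, enqueue
  process C: level=1
    C->A: in-degree(A)=2, level(A)>=2
    C->B: in-degree(B)=1, level(B)>=2
  process F: level=1
    F->A: in-degree(A)=1, level(A)>=2
    F->D: in-degree(D)=1, level(D)>=2
  process G: level=1
    G->D: in-degree(D)=0, level(D)=2, enqueue
  process D: level=2
    D->B: in-degree(B)=0, level(B)=3, enqueue
  process B: level=3
    B->A: in-degree(A)=0, level(A)=4, enqueue
  process A: level=4
All levels: A:4, B:3, C:1, D:2, E:0, F:1, G:1

Answer: A:4, B:3, C:1, D:2, E:0, F:1, G:1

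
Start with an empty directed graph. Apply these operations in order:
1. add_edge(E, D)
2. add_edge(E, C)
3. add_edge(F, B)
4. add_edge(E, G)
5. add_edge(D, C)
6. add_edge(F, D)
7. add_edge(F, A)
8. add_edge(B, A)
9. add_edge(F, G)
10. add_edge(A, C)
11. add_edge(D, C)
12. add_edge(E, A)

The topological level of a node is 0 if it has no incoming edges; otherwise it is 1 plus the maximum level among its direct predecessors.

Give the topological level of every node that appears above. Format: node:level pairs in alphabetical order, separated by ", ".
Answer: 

Op 1: add_edge(E, D). Edges now: 1
Op 2: add_edge(E, C). Edges now: 2
Op 3: add_edge(F, B). Edges now: 3
Op 4: add_edge(E, G). Edges now: 4
Op 5: add_edge(D, C). Edges now: 5
Op 6: add_edge(F, D). Edges now: 6
Op 7: add_edge(F, A). Edges now: 7
Op 8: add_edge(B, A). Edges now: 8
Op 9: add_edge(F, G). Edges now: 9
Op 10: add_edge(A, C). Edges now: 10
Op 11: add_edge(D, C) (duplicate, no change). Edges now: 10
Op 12: add_edge(E, A). Edges now: 11
Compute levels (Kahn BFS):
  sources (in-degree 0): E, F
  process E: level=0
    E->A: in-degree(A)=2, level(A)>=1
    E->C: in-degree(C)=2, level(C)>=1
    E->D: in-degree(D)=1, level(D)>=1
    E->G: in-degree(G)=1, level(G)>=1
  process F: level=0
    F->A: in-degree(A)=1, level(A)>=1
    F->B: in-degree(B)=0, level(B)=1, enqueue
    F->D: in-degree(D)=0, level(D)=1, enqueue
    F->G: in-degree(G)=0, level(G)=1, enqueue
  process B: level=1
    B->A: in-degree(A)=0, level(A)=2, enqueue
  process D: level=1
    D->C: in-degree(C)=1, level(C)>=2
  process G: level=1
  process A: level=2
    A->C: in-degree(C)=0, level(C)=3, enqueue
  process C: level=3
All levels: A:2, B:1, C:3, D:1, E:0, F:0, G:1

Answer: A:2, B:1, C:3, D:1, E:0, F:0, G:1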